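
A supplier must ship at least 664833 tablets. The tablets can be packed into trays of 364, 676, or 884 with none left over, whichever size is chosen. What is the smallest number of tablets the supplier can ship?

The number of tablets must be a common multiple of 364, 676, and 884, so a multiple of their LCM.
364 = 2^2 × 7 × 13
676 = 2^2 × 13^2
884 = 2^2 × 13 × 17
LCM(364, 676, 884) = 2^2 × 7 × 13^2 × 17 = 80444.
Smallest multiple of 80444 that is ≥ 664833: ⌈664833/80444⌉ × 80444 = 9 × 80444 = 723996.

723996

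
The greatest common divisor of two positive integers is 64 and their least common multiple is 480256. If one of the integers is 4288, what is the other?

For two integers, gcd × lcm = product, so the other is (64 × 480256) / 4288 = 30736384 / 4288 = 7168.

7168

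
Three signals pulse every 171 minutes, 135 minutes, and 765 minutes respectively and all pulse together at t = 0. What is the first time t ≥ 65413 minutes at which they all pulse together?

87210 minutes

Joint pulses occur at multiples of LCM(171, 135, 765).
171 = 3^2 × 19
135 = 3^3 × 5
765 = 3^2 × 5 × 17
LCM(171, 135, 765) = 3^3 × 5 × 17 × 19 = 43605.
Smallest multiple of 43605 that is ≥ 65413: ⌈65413/43605⌉ × 43605 = 2 × 43605 = 87210.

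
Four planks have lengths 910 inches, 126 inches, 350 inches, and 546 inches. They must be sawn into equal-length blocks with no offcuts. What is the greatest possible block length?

This is the greatest common divisor of 910, 126, 350, and 546.
910 = 2 × 5 × 7 × 13
126 = 2 × 3^2 × 7
350 = 2 × 5^2 × 7
546 = 2 × 3 × 7 × 13
gcd(910, 126, 350, 546) = 2 × 7 = 14.

14 inches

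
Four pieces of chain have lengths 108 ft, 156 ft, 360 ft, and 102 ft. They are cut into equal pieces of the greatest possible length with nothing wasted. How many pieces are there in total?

121

Piece length = gcd(108, 156, 360, 102).
108 = 2^2 × 3^3
156 = 2^2 × 3 × 13
360 = 2^3 × 3^2 × 5
102 = 2 × 3 × 17
gcd(108, 156, 360, 102) = 2 × 3 = 6.
Total pieces = 108/6 + 156/6 + 360/6 + 102/6 = 18 + 26 + 60 + 17 = 121.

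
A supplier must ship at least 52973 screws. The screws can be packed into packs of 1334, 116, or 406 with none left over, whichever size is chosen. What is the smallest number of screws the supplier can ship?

The number of screws must be a common multiple of 1334, 116, and 406, so a multiple of their LCM.
1334 = 2 × 23 × 29
116 = 2^2 × 29
406 = 2 × 7 × 29
LCM(1334, 116, 406) = 2^2 × 7 × 23 × 29 = 18676.
Smallest multiple of 18676 that is ≥ 52973: ⌈52973/18676⌉ × 18676 = 3 × 18676 = 56028.

56028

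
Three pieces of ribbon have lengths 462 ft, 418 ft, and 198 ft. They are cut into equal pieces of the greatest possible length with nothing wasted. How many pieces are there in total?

49

Piece length = gcd(462, 418, 198).
462 = 2 × 3 × 7 × 11
418 = 2 × 11 × 19
198 = 2 × 3^2 × 11
gcd(462, 418, 198) = 2 × 11 = 22.
Total pieces = 462/22 + 418/22 + 198/22 = 21 + 19 + 9 = 49.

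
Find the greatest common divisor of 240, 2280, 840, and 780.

240 = 2^4 × 3 × 5
2280 = 2^3 × 3 × 5 × 19
840 = 2^3 × 3 × 5 × 7
780 = 2^2 × 3 × 5 × 13
gcd(240, 2280, 840, 780) = 2^2 × 3 × 5 = 60.

60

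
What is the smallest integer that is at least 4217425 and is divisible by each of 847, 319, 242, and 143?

The integer must be a common multiple of 847, 319, 242, and 143, so a multiple of their LCM.
847 = 7 × 11^2
319 = 11 × 29
242 = 2 × 11^2
143 = 11 × 13
LCM(847, 319, 242, 143) = 2 × 7 × 11^2 × 13 × 29 = 638638.
Smallest multiple of 638638 that is ≥ 4217425: ⌈4217425/638638⌉ × 638638 = 7 × 638638 = 4470466.

4470466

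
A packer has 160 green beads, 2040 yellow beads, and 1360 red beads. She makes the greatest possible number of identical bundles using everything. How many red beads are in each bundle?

34

Number of bundles = gcd(160, 2040, 1360).
160 = 2^5 × 5
2040 = 2^3 × 3 × 5 × 17
1360 = 2^4 × 5 × 17
gcd(160, 2040, 1360) = 2^3 × 5 = 40.
red beads per bundle = 1360 / 40 = 34.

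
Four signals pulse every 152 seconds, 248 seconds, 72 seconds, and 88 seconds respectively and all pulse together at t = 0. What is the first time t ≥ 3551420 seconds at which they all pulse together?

3731904 seconds

Joint pulses occur at multiples of LCM(152, 248, 72, 88).
152 = 2^3 × 19
248 = 2^3 × 31
72 = 2^3 × 3^2
88 = 2^3 × 11
LCM(152, 248, 72, 88) = 2^3 × 3^2 × 11 × 19 × 31 = 466488.
Smallest multiple of 466488 that is ≥ 3551420: ⌈3551420/466488⌉ × 466488 = 8 × 466488 = 3731904.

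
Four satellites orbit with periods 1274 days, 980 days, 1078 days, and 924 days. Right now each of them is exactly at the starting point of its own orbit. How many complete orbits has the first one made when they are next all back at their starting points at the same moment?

330 orbits

They are all back at their starting positions together after one LCM of the periods.
1274 = 2 × 7^2 × 13
980 = 2^2 × 5 × 7^2
1078 = 2 × 7^2 × 11
924 = 2^2 × 3 × 7 × 11
LCM(1274, 980, 1078, 924) = 2^2 × 3 × 5 × 7^2 × 11 × 13 = 420420.
Orbits for period 1274: 420420 / 1274 = 330.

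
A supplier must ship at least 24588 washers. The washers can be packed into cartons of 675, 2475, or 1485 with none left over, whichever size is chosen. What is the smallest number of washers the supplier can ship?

The number of washers must be a common multiple of 675, 2475, and 1485, so a multiple of their LCM.
675 = 3^3 × 5^2
2475 = 3^2 × 5^2 × 11
1485 = 3^3 × 5 × 11
LCM(675, 2475, 1485) = 3^3 × 5^2 × 11 = 7425.
Smallest multiple of 7425 that is ≥ 24588: ⌈24588/7425⌉ × 7425 = 4 × 7425 = 29700.

29700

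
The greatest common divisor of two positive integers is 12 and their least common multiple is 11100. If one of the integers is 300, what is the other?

For two integers, gcd × lcm = product, so the other is (12 × 11100) / 300 = 133200 / 300 = 444.

444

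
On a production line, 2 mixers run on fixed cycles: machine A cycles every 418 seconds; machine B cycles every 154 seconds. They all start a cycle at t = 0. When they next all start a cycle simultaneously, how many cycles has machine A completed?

They are all back at their starting positions together after one LCM of the periods.
418 = 2 × 11 × 19
154 = 2 × 7 × 11
LCM(418, 154) = 2 × 7 × 11 × 19 = 2926.
Cycles for period 418: 2926 / 418 = 7.

7 cycles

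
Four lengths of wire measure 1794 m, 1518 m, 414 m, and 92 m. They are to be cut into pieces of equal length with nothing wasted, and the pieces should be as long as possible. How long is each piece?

46 m

Each piece length must divide every original length, so the longest possible is gcd(1794, 1518, 414, 92).
1794 = 2 × 3 × 13 × 23
1518 = 2 × 3 × 11 × 23
414 = 2 × 3^2 × 23
92 = 2^2 × 23
gcd(1794, 1518, 414, 92) = 2 × 23 = 46.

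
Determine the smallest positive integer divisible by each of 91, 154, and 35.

91 = 7 × 13
154 = 2 × 7 × 11
35 = 5 × 7
LCM(91, 154, 35) = 2 × 5 × 7 × 11 × 13 = 10010.

10010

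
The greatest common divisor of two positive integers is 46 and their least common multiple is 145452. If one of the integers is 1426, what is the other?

4692

For two integers, gcd × lcm = product, so the other is (46 × 145452) / 1426 = 6690792 / 1426 = 4692.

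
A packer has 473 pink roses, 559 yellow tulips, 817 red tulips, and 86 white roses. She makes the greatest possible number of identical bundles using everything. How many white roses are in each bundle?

Number of bundles = gcd(473, 559, 817, 86).
473 = 11 × 43
559 = 13 × 43
817 = 19 × 43
86 = 2 × 43
gcd(473, 559, 817, 86) = 43.
white roses per bundle = 86 / 43 = 2.

2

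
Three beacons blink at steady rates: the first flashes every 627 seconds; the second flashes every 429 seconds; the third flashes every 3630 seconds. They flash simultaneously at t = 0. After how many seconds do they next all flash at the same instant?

They coincide at every common multiple of the periods; the first is the LCM.
627 = 3 × 11 × 19
429 = 3 × 11 × 13
3630 = 2 × 3 × 5 × 11^2
LCM(627, 429, 3630) = 2 × 3 × 5 × 11^2 × 13 × 19 = 896610.

896610 seconds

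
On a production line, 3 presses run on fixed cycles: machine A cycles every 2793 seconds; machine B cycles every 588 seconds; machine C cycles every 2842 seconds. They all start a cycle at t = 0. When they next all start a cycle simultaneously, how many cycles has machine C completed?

The first common completion time is the LCM of the periods.
2793 = 3 × 7^2 × 19
588 = 2^2 × 3 × 7^2
2842 = 2 × 7^2 × 29
LCM(2793, 588, 2842) = 2^2 × 3 × 7^2 × 19 × 29 = 323988.
Cycles for period 2842: 323988 / 2842 = 114.

114 cycles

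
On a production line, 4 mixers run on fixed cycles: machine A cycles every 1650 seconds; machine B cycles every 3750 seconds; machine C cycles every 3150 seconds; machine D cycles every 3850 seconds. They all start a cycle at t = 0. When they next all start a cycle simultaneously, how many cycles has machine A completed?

The first common completion time is the LCM of the periods.
1650 = 2 × 3 × 5^2 × 11
3750 = 2 × 3 × 5^4
3150 = 2 × 3^2 × 5^2 × 7
3850 = 2 × 5^2 × 7 × 11
LCM(1650, 3750, 3150, 3850) = 2 × 3^2 × 5^4 × 7 × 11 = 866250.
Cycles for period 1650: 866250 / 1650 = 525.

525 cycles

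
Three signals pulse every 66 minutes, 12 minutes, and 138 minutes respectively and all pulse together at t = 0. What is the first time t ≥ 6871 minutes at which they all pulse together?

9108 minutes

Joint pulses occur at multiples of LCM(66, 12, 138).
66 = 2 × 3 × 11
12 = 2^2 × 3
138 = 2 × 3 × 23
LCM(66, 12, 138) = 2^2 × 3 × 11 × 23 = 3036.
Smallest multiple of 3036 that is ≥ 6871: ⌈6871/3036⌉ × 3036 = 3 × 3036 = 9108.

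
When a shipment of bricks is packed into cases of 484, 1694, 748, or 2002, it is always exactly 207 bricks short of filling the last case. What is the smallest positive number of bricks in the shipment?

Being 207 short of a full case of size k means N ≡ −207 (mod k), i.e. N + 207 is a multiple of each size.
484 = 2^2 × 11^2
1694 = 2 × 7 × 11^2
748 = 2^2 × 11 × 17
2002 = 2 × 7 × 11 × 13
LCM(484, 1694, 748, 2002) = 2^2 × 7 × 11^2 × 13 × 17 = 748748.
Smallest positive N is 748748 − 207 = 748541.

748541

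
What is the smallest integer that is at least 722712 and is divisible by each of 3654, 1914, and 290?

The integer must be a common multiple of 3654, 1914, and 290, so a multiple of their LCM.
3654 = 2 × 3^2 × 7 × 29
1914 = 2 × 3 × 11 × 29
290 = 2 × 5 × 29
LCM(3654, 1914, 290) = 2 × 3^2 × 5 × 7 × 11 × 29 = 200970.
Smallest multiple of 200970 that is ≥ 722712: ⌈722712/200970⌉ × 200970 = 4 × 200970 = 803880.

803880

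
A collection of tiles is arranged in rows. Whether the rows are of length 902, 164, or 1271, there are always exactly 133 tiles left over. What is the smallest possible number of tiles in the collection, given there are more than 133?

56057

N − 133 must be a common multiple of 902, 164, and 1271.
902 = 2 × 11 × 41
164 = 2^2 × 41
1271 = 31 × 41
LCM(902, 164, 1271) = 2^2 × 11 × 31 × 41 = 55924.
Smallest N > 133 is LCM + 133 = 55924 + 133 = 56057.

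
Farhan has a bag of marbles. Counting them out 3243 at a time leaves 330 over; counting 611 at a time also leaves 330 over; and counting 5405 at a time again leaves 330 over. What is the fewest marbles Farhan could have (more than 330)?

N − 330 must be a common multiple of 3243, 611, and 5405.
3243 = 3 × 23 × 47
611 = 13 × 47
5405 = 5 × 23 × 47
LCM(3243, 611, 5405) = 3 × 5 × 13 × 23 × 47 = 210795.
Smallest N > 330 is LCM + 330 = 210795 + 330 = 211125.

211125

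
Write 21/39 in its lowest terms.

21 = 3 × 7
39 = 3 × 13
gcd(21, 39) = 3.
Divide numerator and denominator by 3: 21/39 = 7/13.

7/13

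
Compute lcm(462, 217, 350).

462 = 2 × 3 × 7 × 11
217 = 7 × 31
350 = 2 × 5^2 × 7
LCM(462, 217, 350) = 2 × 3 × 5^2 × 7 × 11 × 31 = 358050.

358050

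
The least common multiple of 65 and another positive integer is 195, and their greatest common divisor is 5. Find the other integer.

gcd × lcm = product of the two integers, so the other integer is (5 × 195) / 65 = 15.

15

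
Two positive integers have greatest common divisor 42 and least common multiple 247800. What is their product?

For any two positive integers, gcd × lcm = product = 42 × 247800 = 10407600.

10407600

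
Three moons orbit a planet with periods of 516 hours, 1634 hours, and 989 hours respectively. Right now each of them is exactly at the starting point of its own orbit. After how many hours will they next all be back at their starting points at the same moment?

225492 hours

We need the least common multiple of the intervals.
516 = 2^2 × 3 × 43
1634 = 2 × 19 × 43
989 = 23 × 43
LCM(516, 1634, 989) = 2^2 × 3 × 19 × 23 × 43 = 225492.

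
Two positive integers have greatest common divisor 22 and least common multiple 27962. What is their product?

For any two positive integers, gcd × lcm = product = 22 × 27962 = 615164.

615164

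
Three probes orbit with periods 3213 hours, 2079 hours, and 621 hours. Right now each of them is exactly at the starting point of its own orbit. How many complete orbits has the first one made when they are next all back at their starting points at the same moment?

253 orbits

The first common completion time is the LCM of the periods.
3213 = 3^3 × 7 × 17
2079 = 3^3 × 7 × 11
621 = 3^3 × 23
LCM(3213, 2079, 621) = 3^3 × 7 × 11 × 17 × 23 = 812889.
Orbits for period 3213: 812889 / 3213 = 253.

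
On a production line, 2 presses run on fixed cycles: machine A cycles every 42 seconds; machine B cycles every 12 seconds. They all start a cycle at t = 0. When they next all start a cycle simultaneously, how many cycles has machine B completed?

7 cycles

They are all back at their starting positions together after one LCM of the periods.
42 = 2 × 3 × 7
12 = 2^2 × 3
LCM(42, 12) = 2^2 × 3 × 7 = 84.
Cycles for period 12: 84 / 12 = 7.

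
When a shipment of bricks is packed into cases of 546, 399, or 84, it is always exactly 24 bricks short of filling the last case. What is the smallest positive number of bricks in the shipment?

20724

Being 24 short of a full case of size k means N ≡ −24 (mod k), i.e. N + 24 is a multiple of each size.
546 = 2 × 3 × 7 × 13
399 = 3 × 7 × 19
84 = 2^2 × 3 × 7
LCM(546, 399, 84) = 2^2 × 3 × 7 × 13 × 19 = 20748.
Smallest positive N is 20748 − 24 = 20724.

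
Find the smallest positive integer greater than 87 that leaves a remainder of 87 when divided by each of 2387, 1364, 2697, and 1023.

N − 87 must be a common multiple of 2387, 1364, 2697, and 1023.
2387 = 7 × 11 × 31
1364 = 2^2 × 11 × 31
2697 = 3 × 29 × 31
1023 = 3 × 11 × 31
LCM(2387, 1364, 2697, 1023) = 2^2 × 3 × 7 × 11 × 29 × 31 = 830676.
Smallest N > 87 is LCM + 87 = 830676 + 87 = 830763.

830763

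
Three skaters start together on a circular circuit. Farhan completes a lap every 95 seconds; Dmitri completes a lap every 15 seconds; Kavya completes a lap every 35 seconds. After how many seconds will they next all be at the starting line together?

1995 seconds

We need the least common multiple of the intervals.
95 = 5 × 19
15 = 3 × 5
35 = 5 × 7
LCM(95, 15, 35) = 3 × 5 × 7 × 19 = 1995.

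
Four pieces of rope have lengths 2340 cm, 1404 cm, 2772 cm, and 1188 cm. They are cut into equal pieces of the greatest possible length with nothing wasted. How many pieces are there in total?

214

Piece length = gcd(2340, 1404, 2772, 1188).
2340 = 2^2 × 3^2 × 5 × 13
1404 = 2^2 × 3^3 × 13
2772 = 2^2 × 3^2 × 7 × 11
1188 = 2^2 × 3^3 × 11
gcd(2340, 1404, 2772, 1188) = 2^2 × 3^2 = 36.
Total pieces = 2340/36 + 1404/36 + 2772/36 + 1188/36 = 65 + 39 + 77 + 33 = 214.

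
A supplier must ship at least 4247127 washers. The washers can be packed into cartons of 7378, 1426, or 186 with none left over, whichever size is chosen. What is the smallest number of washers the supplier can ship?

The number of washers must be a common multiple of 7378, 1426, and 186, so a multiple of their LCM.
7378 = 2 × 7 × 17 × 31
1426 = 2 × 23 × 31
186 = 2 × 3 × 31
LCM(7378, 1426, 186) = 2 × 3 × 7 × 17 × 23 × 31 = 509082.
Smallest multiple of 509082 that is ≥ 4247127: ⌈4247127/509082⌉ × 509082 = 9 × 509082 = 4581738.

4581738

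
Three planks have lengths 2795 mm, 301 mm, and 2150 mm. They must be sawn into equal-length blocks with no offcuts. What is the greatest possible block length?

The block length must divide every plank, so the greatest is gcd(2795, 301, 2150).
2795 = 5 × 13 × 43
301 = 7 × 43
2150 = 2 × 5^2 × 43
gcd(2795, 301, 2150) = 43.

43 mm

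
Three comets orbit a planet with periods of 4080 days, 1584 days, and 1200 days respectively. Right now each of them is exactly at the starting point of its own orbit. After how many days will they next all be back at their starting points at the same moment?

673200 days

They coincide at every common multiple of the periods; the first is the LCM.
4080 = 2^4 × 3 × 5 × 17
1584 = 2^4 × 3^2 × 11
1200 = 2^4 × 3 × 5^2
LCM(4080, 1584, 1200) = 2^4 × 3^2 × 5^2 × 11 × 17 = 673200.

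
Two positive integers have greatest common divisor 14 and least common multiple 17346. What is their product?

For any two positive integers, gcd × lcm = product = 14 × 17346 = 242844.

242844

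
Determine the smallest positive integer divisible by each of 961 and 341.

961 = 31^2
341 = 11 × 31
LCM(961, 341) = 11 × 31^2 = 10571.

10571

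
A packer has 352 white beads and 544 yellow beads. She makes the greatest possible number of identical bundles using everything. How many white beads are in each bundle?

Number of bundles = gcd(352, 544).
352 = 2^5 × 11
544 = 2^5 × 17
gcd(352, 544) = 2^5 = 32.
white beads per bundle = 352 / 32 = 11.

11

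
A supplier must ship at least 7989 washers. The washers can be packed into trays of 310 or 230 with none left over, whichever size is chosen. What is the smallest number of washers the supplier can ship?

14260

The number of washers must be a common multiple of 310 and 230, so a multiple of their LCM.
310 = 2 × 5 × 31
230 = 2 × 5 × 23
LCM(310, 230) = 2 × 5 × 23 × 31 = 7130.
Smallest multiple of 7130 that is ≥ 7989: ⌈7989/7130⌉ × 7130 = 2 × 7130 = 14260.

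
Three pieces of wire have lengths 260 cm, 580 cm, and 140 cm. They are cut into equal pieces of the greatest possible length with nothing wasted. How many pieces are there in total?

Piece length = gcd(260, 580, 140).
260 = 2^2 × 5 × 13
580 = 2^2 × 5 × 29
140 = 2^2 × 5 × 7
gcd(260, 580, 140) = 2^2 × 5 = 20.
Total pieces = 260/20 + 580/20 + 140/20 = 13 + 29 + 7 = 49.

49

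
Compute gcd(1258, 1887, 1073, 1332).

1258 = 2 × 17 × 37
1887 = 3 × 17 × 37
1073 = 29 × 37
1332 = 2^2 × 3^2 × 37
gcd(1258, 1887, 1073, 1332) = 37.

37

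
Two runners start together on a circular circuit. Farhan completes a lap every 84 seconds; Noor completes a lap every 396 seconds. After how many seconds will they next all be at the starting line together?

They coincide at every common multiple of the periods; the first is the LCM.
84 = 2^2 × 3 × 7
396 = 2^2 × 3^2 × 11
LCM(84, 396) = 2^2 × 3^2 × 7 × 11 = 2772.

2772 seconds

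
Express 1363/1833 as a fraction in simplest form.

1363 = 29 × 47
1833 = 3 × 13 × 47
gcd(1363, 1833) = 47.
Divide numerator and denominator by 47: 1363/1833 = 29/39.

29/39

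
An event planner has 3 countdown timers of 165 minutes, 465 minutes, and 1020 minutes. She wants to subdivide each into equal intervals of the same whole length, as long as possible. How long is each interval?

15 minutes

The interval must divide each timer length; the longest such is the gcd.
165 = 3 × 5 × 11
465 = 3 × 5 × 31
1020 = 2^2 × 3 × 5 × 17
gcd(165, 465, 1020) = 3 × 5 = 15.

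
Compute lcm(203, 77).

2233

203 = 7 × 29
77 = 7 × 11
LCM(203, 77) = 7 × 11 × 29 = 2233.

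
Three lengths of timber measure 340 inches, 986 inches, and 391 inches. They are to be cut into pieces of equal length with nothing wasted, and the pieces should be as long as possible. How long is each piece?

The greatest length dividing all of 340, 986, and 391 is their gcd.
340 = 2^2 × 5 × 17
986 = 2 × 17 × 29
391 = 17 × 23
gcd(340, 986, 391) = 17.

17 inches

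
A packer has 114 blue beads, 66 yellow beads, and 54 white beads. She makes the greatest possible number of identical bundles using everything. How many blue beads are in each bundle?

19

Number of bundles = gcd(114, 66, 54).
114 = 2 × 3 × 19
66 = 2 × 3 × 11
54 = 2 × 3^3
gcd(114, 66, 54) = 2 × 3 = 6.
blue beads per bundle = 114 / 6 = 19.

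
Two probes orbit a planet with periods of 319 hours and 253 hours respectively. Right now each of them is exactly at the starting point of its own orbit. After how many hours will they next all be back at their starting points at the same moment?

7337 hours

The first simultaneous occurrence is after LCM of the individual periods.
319 = 11 × 29
253 = 11 × 23
LCM(319, 253) = 11 × 23 × 29 = 7337.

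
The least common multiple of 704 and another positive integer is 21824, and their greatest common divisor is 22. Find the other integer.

gcd × lcm = product of the two integers, so the other integer is (22 × 21824) / 704 = 682.

682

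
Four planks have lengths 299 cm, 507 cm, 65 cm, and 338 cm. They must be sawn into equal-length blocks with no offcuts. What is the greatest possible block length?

This is the greatest common divisor of 299, 507, 65, and 338.
299 = 13 × 23
507 = 3 × 13^2
65 = 5 × 13
338 = 2 × 13^2
gcd(299, 507, 65, 338) = 13.

13 cm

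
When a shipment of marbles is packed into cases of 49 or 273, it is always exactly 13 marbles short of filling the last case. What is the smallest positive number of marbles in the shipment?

1898

Being 13 short of a full case of size k means N ≡ −13 (mod k), i.e. N + 13 is a multiple of each size.
49 = 7^2
273 = 3 × 7 × 13
LCM(49, 273) = 3 × 7^2 × 13 = 1911.
Smallest positive N is 1911 − 13 = 1898.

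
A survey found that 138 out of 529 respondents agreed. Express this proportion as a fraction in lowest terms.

6/23

138 = 2 × 3 × 23
529 = 23^2
gcd(138, 529) = 23.
Divide numerator and denominator by 23: 138/529 = 6/23.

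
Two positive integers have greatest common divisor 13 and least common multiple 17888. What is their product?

232544

For any two positive integers, gcd × lcm = product = 13 × 17888 = 232544.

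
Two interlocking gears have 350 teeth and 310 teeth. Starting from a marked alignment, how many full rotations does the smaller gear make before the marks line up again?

They are all back at their starting positions together after one LCM of the periods.
350 = 2 × 5^2 × 7
310 = 2 × 5 × 31
LCM(350, 310) = 2 × 5^2 × 7 × 31 = 10850.
Rotations for period 310: 10850 / 310 = 35.

35 rotations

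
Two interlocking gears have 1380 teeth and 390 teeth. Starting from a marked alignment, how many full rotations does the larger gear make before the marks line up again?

13 rotations

All finish a whole number of cycles simultaneously at t = LCM of the periods.
1380 = 2^2 × 3 × 5 × 23
390 = 2 × 3 × 5 × 13
LCM(1380, 390) = 2^2 × 3 × 5 × 13 × 23 = 17940.
Rotations for period 1380: 17940 / 1380 = 13.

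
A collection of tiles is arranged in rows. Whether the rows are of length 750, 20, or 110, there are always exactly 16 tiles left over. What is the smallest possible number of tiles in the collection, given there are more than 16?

16516

N − 16 must be a common multiple of 750, 20, and 110.
750 = 2 × 3 × 5^3
20 = 2^2 × 5
110 = 2 × 5 × 11
LCM(750, 20, 110) = 2^2 × 3 × 5^3 × 11 = 16500.
Smallest N > 16 is LCM + 16 = 16500 + 16 = 16516.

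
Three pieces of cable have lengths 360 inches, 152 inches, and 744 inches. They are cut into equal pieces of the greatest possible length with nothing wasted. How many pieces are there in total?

Piece length = gcd(360, 152, 744).
360 = 2^3 × 3^2 × 5
152 = 2^3 × 19
744 = 2^3 × 3 × 31
gcd(360, 152, 744) = 2^3 = 8.
Total pieces = 360/8 + 152/8 + 744/8 = 45 + 19 + 93 = 157.

157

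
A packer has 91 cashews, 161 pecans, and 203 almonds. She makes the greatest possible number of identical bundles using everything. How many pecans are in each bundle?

Number of bundles = gcd(91, 161, 203).
91 = 7 × 13
161 = 7 × 23
203 = 7 × 29
gcd(91, 161, 203) = 7.
pecans per bundle = 161 / 7 = 23.

23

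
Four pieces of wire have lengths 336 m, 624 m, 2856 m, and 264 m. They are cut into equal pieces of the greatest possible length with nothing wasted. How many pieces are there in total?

170

Piece length = gcd(336, 624, 2856, 264).
336 = 2^4 × 3 × 7
624 = 2^4 × 3 × 13
2856 = 2^3 × 3 × 7 × 17
264 = 2^3 × 3 × 11
gcd(336, 624, 2856, 264) = 2^3 × 3 = 24.
Total pieces = 336/24 + 624/24 + 2856/24 + 264/24 = 14 + 26 + 119 + 11 = 170.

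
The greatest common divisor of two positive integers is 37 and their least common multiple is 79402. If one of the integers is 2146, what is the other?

For two integers, gcd × lcm = product, so the other is (37 × 79402) / 2146 = 2937874 / 2146 = 1369.

1369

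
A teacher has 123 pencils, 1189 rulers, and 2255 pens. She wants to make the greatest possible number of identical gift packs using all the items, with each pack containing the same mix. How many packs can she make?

41 packs

The pack count must divide each quantity, so the greatest is gcd(123, 1189, 2255).
123 = 3 × 41
1189 = 29 × 41
2255 = 5 × 11 × 41
gcd(123, 1189, 2255) = 41.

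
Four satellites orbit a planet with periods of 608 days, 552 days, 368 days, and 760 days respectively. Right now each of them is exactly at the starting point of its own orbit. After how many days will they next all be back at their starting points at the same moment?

They coincide at every common multiple of the periods; the first is the LCM.
608 = 2^5 × 19
552 = 2^3 × 3 × 23
368 = 2^4 × 23
760 = 2^3 × 5 × 19
LCM(608, 552, 368, 760) = 2^5 × 3 × 5 × 19 × 23 = 209760.

209760 days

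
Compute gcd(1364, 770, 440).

22

1364 = 2^2 × 11 × 31
770 = 2 × 5 × 7 × 11
440 = 2^3 × 5 × 11
gcd(1364, 770, 440) = 2 × 11 = 22.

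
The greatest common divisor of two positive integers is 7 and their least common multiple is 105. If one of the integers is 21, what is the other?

35

For two integers, gcd × lcm = product, so the other is (7 × 105) / 21 = 735 / 21 = 35.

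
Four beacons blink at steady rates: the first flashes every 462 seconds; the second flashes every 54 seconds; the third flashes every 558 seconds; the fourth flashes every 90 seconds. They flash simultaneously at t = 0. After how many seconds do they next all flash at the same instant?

644490 seconds

The first simultaneous occurrence is after LCM of the individual periods.
462 = 2 × 3 × 7 × 11
54 = 2 × 3^3
558 = 2 × 3^2 × 31
90 = 2 × 3^2 × 5
LCM(462, 54, 558, 90) = 2 × 3^3 × 5 × 7 × 11 × 31 = 644490.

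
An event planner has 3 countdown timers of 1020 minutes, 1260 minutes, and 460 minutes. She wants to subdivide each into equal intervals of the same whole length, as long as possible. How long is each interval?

The interval must divide each timer length; the longest such is the gcd.
1020 = 2^2 × 3 × 5 × 17
1260 = 2^2 × 3^2 × 5 × 7
460 = 2^2 × 5 × 23
gcd(1020, 1260, 460) = 2^2 × 5 = 20.

20 minutes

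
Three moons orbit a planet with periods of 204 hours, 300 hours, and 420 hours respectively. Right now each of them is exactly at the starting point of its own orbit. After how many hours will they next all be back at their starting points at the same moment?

We need the least common multiple of the intervals.
204 = 2^2 × 3 × 17
300 = 2^2 × 3 × 5^2
420 = 2^2 × 3 × 5 × 7
LCM(204, 300, 420) = 2^2 × 3 × 5^2 × 7 × 17 = 35700.

35700 hours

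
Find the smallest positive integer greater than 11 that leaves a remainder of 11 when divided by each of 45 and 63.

N − 11 must be a common multiple of 45 and 63.
45 = 3^2 × 5
63 = 3^2 × 7
LCM(45, 63) = 3^2 × 5 × 7 = 315.
Smallest N > 11 is LCM + 11 = 315 + 11 = 326.

326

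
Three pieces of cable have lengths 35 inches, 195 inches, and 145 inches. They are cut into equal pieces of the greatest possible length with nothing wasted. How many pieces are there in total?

75

Piece length = gcd(35, 195, 145).
35 = 5 × 7
195 = 3 × 5 × 13
145 = 5 × 29
gcd(35, 195, 145) = 5.
Total pieces = 35/5 + 195/5 + 145/5 = 7 + 39 + 29 = 75.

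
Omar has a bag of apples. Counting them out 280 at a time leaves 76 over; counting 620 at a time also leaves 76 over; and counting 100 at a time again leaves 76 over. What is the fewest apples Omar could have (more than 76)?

N − 76 must be a common multiple of 280, 620, and 100.
280 = 2^3 × 5 × 7
620 = 2^2 × 5 × 31
100 = 2^2 × 5^2
LCM(280, 620, 100) = 2^3 × 5^2 × 7 × 31 = 43400.
Smallest N > 76 is LCM + 76 = 43400 + 76 = 43476.

43476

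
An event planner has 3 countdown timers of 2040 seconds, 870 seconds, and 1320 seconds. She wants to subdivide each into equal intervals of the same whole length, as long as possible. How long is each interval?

30 seconds

The interval must divide each timer length; the longest such is the gcd.
2040 = 2^3 × 3 × 5 × 17
870 = 2 × 3 × 5 × 29
1320 = 2^3 × 3 × 5 × 11
gcd(2040, 870, 1320) = 2 × 3 × 5 = 30.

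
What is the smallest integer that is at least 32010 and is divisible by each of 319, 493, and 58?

The integer must be a common multiple of 319, 493, and 58, so a multiple of their LCM.
319 = 11 × 29
493 = 17 × 29
58 = 2 × 29
LCM(319, 493, 58) = 2 × 11 × 17 × 29 = 10846.
Smallest multiple of 10846 that is ≥ 32010: ⌈32010/10846⌉ × 10846 = 3 × 10846 = 32538.

32538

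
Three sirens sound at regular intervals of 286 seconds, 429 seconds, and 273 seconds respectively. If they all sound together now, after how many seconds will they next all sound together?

We need the least common multiple of the intervals.
286 = 2 × 11 × 13
429 = 3 × 11 × 13
273 = 3 × 7 × 13
LCM(286, 429, 273) = 2 × 3 × 7 × 11 × 13 = 6006.

6006 seconds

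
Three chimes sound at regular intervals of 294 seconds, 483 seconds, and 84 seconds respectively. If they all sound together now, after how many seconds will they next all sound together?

13524 seconds

They coincide at every common multiple of the periods; the first is the LCM.
294 = 2 × 3 × 7^2
483 = 3 × 7 × 23
84 = 2^2 × 3 × 7
LCM(294, 483, 84) = 2^2 × 3 × 7^2 × 23 = 13524.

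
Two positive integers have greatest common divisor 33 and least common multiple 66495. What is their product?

2194335

For any two positive integers, gcd × lcm = product = 33 × 66495 = 2194335.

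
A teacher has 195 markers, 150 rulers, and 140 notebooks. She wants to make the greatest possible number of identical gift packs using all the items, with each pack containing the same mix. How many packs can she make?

The pack count must divide each quantity, so the greatest is gcd(195, 150, 140).
195 = 3 × 5 × 13
150 = 2 × 3 × 5^2
140 = 2^2 × 5 × 7
gcd(195, 150, 140) = 5.

5 packs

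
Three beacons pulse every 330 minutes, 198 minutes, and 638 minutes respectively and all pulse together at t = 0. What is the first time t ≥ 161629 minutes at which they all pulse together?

Joint pulses occur at multiples of LCM(330, 198, 638).
330 = 2 × 3 × 5 × 11
198 = 2 × 3^2 × 11
638 = 2 × 11 × 29
LCM(330, 198, 638) = 2 × 3^2 × 5 × 11 × 29 = 28710.
Smallest multiple of 28710 that is ≥ 161629: ⌈161629/28710⌉ × 28710 = 6 × 28710 = 172260.

172260 minutes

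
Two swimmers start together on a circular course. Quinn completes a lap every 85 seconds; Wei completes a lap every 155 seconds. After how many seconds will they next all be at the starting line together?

We need the least common multiple of the intervals.
85 = 5 × 17
155 = 5 × 31
LCM(85, 155) = 5 × 17 × 31 = 2635.

2635 seconds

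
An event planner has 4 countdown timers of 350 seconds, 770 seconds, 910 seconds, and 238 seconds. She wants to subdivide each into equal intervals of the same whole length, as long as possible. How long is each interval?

The interval must divide each timer length; the longest such is the gcd.
350 = 2 × 5^2 × 7
770 = 2 × 5 × 7 × 11
910 = 2 × 5 × 7 × 13
238 = 2 × 7 × 17
gcd(350, 770, 910, 238) = 2 × 7 = 14.

14 seconds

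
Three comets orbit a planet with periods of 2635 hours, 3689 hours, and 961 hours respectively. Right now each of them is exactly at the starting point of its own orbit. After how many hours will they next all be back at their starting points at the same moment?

571795 hours

They coincide at every common multiple of the periods; the first is the LCM.
2635 = 5 × 17 × 31
3689 = 7 × 17 × 31
961 = 31^2
LCM(2635, 3689, 961) = 5 × 7 × 17 × 31^2 = 571795.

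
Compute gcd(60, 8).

60 = 2^2 × 3 × 5
8 = 2^3
gcd(60, 8) = 2^2 = 4.

4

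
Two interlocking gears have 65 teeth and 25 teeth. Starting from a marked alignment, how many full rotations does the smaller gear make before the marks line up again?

13 rotations

The first common completion time is the LCM of the periods.
65 = 5 × 13
25 = 5^2
LCM(65, 25) = 5^2 × 13 = 325.
Rotations for period 25: 325 / 25 = 13.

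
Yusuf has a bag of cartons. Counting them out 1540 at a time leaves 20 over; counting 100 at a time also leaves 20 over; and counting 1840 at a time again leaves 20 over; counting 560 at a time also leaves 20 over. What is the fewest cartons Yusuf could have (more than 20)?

708420

N − 20 must be a common multiple of 1540, 100, 1840, and 560.
1540 = 2^2 × 5 × 7 × 11
100 = 2^2 × 5^2
1840 = 2^4 × 5 × 23
560 = 2^4 × 5 × 7
LCM(1540, 100, 1840, 560) = 2^4 × 5^2 × 7 × 11 × 23 = 708400.
Smallest N > 20 is LCM + 20 = 708400 + 20 = 708420.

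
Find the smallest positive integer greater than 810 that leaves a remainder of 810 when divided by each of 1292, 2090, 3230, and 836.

N − 810 must be a common multiple of 1292, 2090, 3230, and 836.
1292 = 2^2 × 17 × 19
2090 = 2 × 5 × 11 × 19
3230 = 2 × 5 × 17 × 19
836 = 2^2 × 11 × 19
LCM(1292, 2090, 3230, 836) = 2^2 × 5 × 11 × 17 × 19 = 71060.
Smallest N > 810 is LCM + 810 = 71060 + 810 = 71870.

71870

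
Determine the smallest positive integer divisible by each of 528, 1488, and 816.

528 = 2^4 × 3 × 11
1488 = 2^4 × 3 × 31
816 = 2^4 × 3 × 17
LCM(528, 1488, 816) = 2^4 × 3 × 11 × 17 × 31 = 278256.

278256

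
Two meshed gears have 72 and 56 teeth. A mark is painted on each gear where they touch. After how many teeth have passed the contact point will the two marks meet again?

We need the least common multiple of the intervals.
72 = 2^3 × 3^2
56 = 2^3 × 7
LCM(72, 56) = 2^3 × 3^2 × 7 = 504.

504 teeth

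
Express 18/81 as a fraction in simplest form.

2/9

18 = 2 × 3^2
81 = 3^4
gcd(18, 81) = 3^2 = 9.
Divide numerator and denominator by 9: 18/81 = 2/9.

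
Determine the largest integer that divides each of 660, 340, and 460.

20

660 = 2^2 × 3 × 5 × 11
340 = 2^2 × 5 × 17
460 = 2^2 × 5 × 23
gcd(660, 340, 460) = 2^2 × 5 = 20.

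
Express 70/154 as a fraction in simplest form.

5/11

70 = 2 × 5 × 7
154 = 2 × 7 × 11
gcd(70, 154) = 2 × 7 = 14.
Divide numerator and denominator by 14: 70/154 = 5/11.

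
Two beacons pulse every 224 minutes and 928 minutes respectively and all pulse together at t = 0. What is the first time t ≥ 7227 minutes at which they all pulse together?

12992 minutes

Joint pulses occur at multiples of LCM(224, 928).
224 = 2^5 × 7
928 = 2^5 × 29
LCM(224, 928) = 2^5 × 7 × 29 = 6496.
Smallest multiple of 6496 that is ≥ 7227: ⌈7227/6496⌉ × 6496 = 2 × 6496 = 12992.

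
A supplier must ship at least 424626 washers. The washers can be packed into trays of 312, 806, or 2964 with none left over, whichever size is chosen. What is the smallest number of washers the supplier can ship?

The number of washers must be a common multiple of 312, 806, and 2964, so a multiple of their LCM.
312 = 2^3 × 3 × 13
806 = 2 × 13 × 31
2964 = 2^2 × 3 × 13 × 19
LCM(312, 806, 2964) = 2^3 × 3 × 13 × 19 × 31 = 183768.
Smallest multiple of 183768 that is ≥ 424626: ⌈424626/183768⌉ × 183768 = 3 × 183768 = 551304.

551304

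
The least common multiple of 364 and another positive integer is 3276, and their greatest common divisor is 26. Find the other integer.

gcd × lcm = product of the two integers, so the other integer is (26 × 3276) / 364 = 234.

234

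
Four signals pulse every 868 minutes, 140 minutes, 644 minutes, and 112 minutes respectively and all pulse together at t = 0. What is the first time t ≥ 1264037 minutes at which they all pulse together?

Joint pulses occur at multiples of LCM(868, 140, 644, 112).
868 = 2^2 × 7 × 31
140 = 2^2 × 5 × 7
644 = 2^2 × 7 × 23
112 = 2^4 × 7
LCM(868, 140, 644, 112) = 2^4 × 5 × 7 × 23 × 31 = 399280.
Smallest multiple of 399280 that is ≥ 1264037: ⌈1264037/399280⌉ × 399280 = 4 × 399280 = 1597120.

1597120 minutes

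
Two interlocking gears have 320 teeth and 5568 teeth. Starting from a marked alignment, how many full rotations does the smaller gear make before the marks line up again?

All finish a whole number of cycles simultaneously at t = LCM of the periods.
320 = 2^6 × 5
5568 = 2^6 × 3 × 29
LCM(320, 5568) = 2^6 × 3 × 5 × 29 = 27840.
Rotations for period 320: 27840 / 320 = 87.

87 rotations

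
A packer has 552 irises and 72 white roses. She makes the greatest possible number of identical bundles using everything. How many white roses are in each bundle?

3

Number of bundles = gcd(552, 72).
552 = 2^3 × 3 × 23
72 = 2^3 × 3^2
gcd(552, 72) = 2^3 × 3 = 24.
white roses per bundle = 72 / 24 = 3.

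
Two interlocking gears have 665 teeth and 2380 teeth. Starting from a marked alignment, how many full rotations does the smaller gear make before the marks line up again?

The first common completion time is the LCM of the periods.
665 = 5 × 7 × 19
2380 = 2^2 × 5 × 7 × 17
LCM(665, 2380) = 2^2 × 5 × 7 × 17 × 19 = 45220.
Rotations for period 665: 45220 / 665 = 68.

68 rotations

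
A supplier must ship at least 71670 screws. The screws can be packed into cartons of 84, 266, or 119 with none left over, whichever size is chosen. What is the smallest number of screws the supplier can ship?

The number of screws must be a common multiple of 84, 266, and 119, so a multiple of their LCM.
84 = 2^2 × 3 × 7
266 = 2 × 7 × 19
119 = 7 × 17
LCM(84, 266, 119) = 2^2 × 3 × 7 × 17 × 19 = 27132.
Smallest multiple of 27132 that is ≥ 71670: ⌈71670/27132⌉ × 27132 = 3 × 27132 = 81396.

81396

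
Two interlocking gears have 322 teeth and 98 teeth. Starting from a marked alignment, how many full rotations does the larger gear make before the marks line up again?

They are all back at their starting positions together after one LCM of the periods.
322 = 2 × 7 × 23
98 = 2 × 7^2
LCM(322, 98) = 2 × 7^2 × 23 = 2254.
Rotations for period 322: 2254 / 322 = 7.

7 rotations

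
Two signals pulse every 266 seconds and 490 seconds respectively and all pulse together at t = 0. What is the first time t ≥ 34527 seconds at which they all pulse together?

37240 seconds

Joint pulses occur at multiples of LCM(266, 490).
266 = 2 × 7 × 19
490 = 2 × 5 × 7^2
LCM(266, 490) = 2 × 5 × 7^2 × 19 = 9310.
Smallest multiple of 9310 that is ≥ 34527: ⌈34527/9310⌉ × 9310 = 4 × 9310 = 37240.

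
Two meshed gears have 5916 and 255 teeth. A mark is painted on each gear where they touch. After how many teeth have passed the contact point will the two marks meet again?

The first simultaneous occurrence is after LCM of the individual periods.
5916 = 2^2 × 3 × 17 × 29
255 = 3 × 5 × 17
LCM(5916, 255) = 2^2 × 3 × 5 × 17 × 29 = 29580.

29580 teeth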